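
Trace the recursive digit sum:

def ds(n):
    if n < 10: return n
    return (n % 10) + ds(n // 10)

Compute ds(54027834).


ds(54027834) = 4 + ds(5402783)
ds(5402783) = 3 + ds(540278)
ds(540278) = 8 + ds(54027)
ds(54027) = 7 + ds(5402)
ds(5402) = 2 + ds(540)
ds(540) = 0 + ds(54)
ds(54) = 4 + ds(5)
ds(5) = 5  (base case)
Total: 4 + 3 + 8 + 7 + 2 + 0 + 4 + 5 = 33

33


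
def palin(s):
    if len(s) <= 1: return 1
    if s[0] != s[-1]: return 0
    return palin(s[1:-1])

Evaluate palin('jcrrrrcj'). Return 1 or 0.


palin('jcrrrrcj'): s[0]='j' == s[-1]='j' -> check palin('crrrrc')
palin('crrrrc'): s[0]='c' == s[-1]='c' -> check palin('rrrr')
palin('rrrr'): s[0]='r' == s[-1]='r' -> check palin('rr')
palin('rr'): s[0]='r' == s[-1]='r' -> check palin('')
palin(''): len <= 1 -> return 1  (base case)
Result: 1 (palindrome)

1


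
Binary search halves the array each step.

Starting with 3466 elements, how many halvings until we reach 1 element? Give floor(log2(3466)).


3466 / 2 = 1733
1733 / 2 = 866
866 / 2 = 433
433 / 2 = 216
216 / 2 = 108
108 / 2 = 54
54 / 2 = 27
27 / 2 = 13
13 / 2 = 6
6 / 2 = 3
3 / 2 = 1
Reached 1 after 11 halvings

11


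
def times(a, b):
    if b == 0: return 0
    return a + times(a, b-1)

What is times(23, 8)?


times(23, 8) = 23 + times(23, 7)
times(23, 7) = 23 + times(23, 6)
times(23, 6) = 23 + times(23, 5)
times(23, 5) = 23 + times(23, 4)
times(23, 4) = 23 + times(23, 3)
times(23, 3) = 23 + times(23, 2)
times(23, 2) = 23 + times(23, 1)
times(23, 1) = 23 + times(23, 0)
times(23, 0) = 0  (base case)
Total: 23 + 23 + 23 + 23 + 23 + 23 + 23 + 23 + 0 = 184

184


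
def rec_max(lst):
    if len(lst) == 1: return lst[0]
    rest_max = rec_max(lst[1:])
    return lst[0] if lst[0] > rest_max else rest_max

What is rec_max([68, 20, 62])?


rec_max([68, 20, 62]): compare 68 with rec_max([20, 62])
rec_max([20, 62]): compare 20 with rec_max([62])
rec_max([62]) = 62  (base case)
Compare 20 with 62 -> 62
Compare 68 with 62 -> 68

68


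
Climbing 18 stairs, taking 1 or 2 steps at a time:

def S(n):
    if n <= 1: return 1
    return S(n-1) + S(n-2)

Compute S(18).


Building up from base cases:
S(0) = 1
S(1) = 1
S(2) = S(1) + S(0) = 1 + 1 = 2
S(3) = S(2) + S(1) = 2 + 1 = 3
S(4) = S(3) + S(2) = 3 + 2 = 5
S(5) = S(4) + S(3) = 5 + 3 = 8
S(6) = S(5) + S(4) = 8 + 5 = 13
S(7) = S(6) + S(5) = 13 + 8 = 21
S(8) = S(7) + S(6) = 21 + 13 = 34
S(9) = S(8) + S(7) = 34 + 21 = 55
S(10) = S(9) + S(8) = 55 + 34 = 89
S(11) = S(10) + S(9) = 89 + 55 = 144
S(12) = S(11) + S(10) = 144 + 89 = 233
S(13) = S(12) + S(11) = 233 + 144 = 377
S(14) = S(13) + S(12) = 377 + 233 = 610
S(15) = S(14) + S(13) = 610 + 377 = 987
S(16) = S(15) + S(14) = 987 + 610 = 1597
S(17) = S(16) + S(15) = 1597 + 987 = 2584
S(18) = S(17) + S(16) = 2584 + 1597 = 4181

4181


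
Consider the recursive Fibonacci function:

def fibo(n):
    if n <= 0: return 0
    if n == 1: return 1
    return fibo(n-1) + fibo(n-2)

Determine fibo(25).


Computing fibo(25) bottom-up:
fibo(0) = 0
fibo(1) = 1
fibo(2) = fibo(1) + fibo(0) = 1 + 0 = 1
fibo(3) = fibo(2) + fibo(1) = 1 + 1 = 2
fibo(4) = fibo(3) + fibo(2) = 2 + 1 = 3
fibo(5) = fibo(4) + fibo(3) = 3 + 2 = 5
fibo(6) = fibo(5) + fibo(4) = 5 + 3 = 8
fibo(7) = fibo(6) + fibo(5) = 8 + 5 = 13
fibo(8) = fibo(7) + fibo(6) = 13 + 8 = 21
fibo(9) = fibo(8) + fibo(7) = 21 + 13 = 34
fibo(10) = fibo(9) + fibo(8) = 34 + 21 = 55
fibo(11) = fibo(10) + fibo(9) = 55 + 34 = 89
fibo(12) = fibo(11) + fibo(10) = 89 + 55 = 144
fibo(13) = fibo(12) + fibo(11) = 144 + 89 = 233
fibo(14) = fibo(13) + fibo(12) = 233 + 144 = 377
fibo(15) = fibo(14) + fibo(13) = 377 + 233 = 610
fibo(16) = fibo(15) + fibo(14) = 610 + 377 = 987
fibo(17) = fibo(16) + fibo(15) = 987 + 610 = 1597
fibo(18) = fibo(17) + fibo(16) = 1597 + 987 = 2584
fibo(19) = fibo(18) + fibo(17) = 2584 + 1597 = 4181
fibo(20) = fibo(19) + fibo(18) = 4181 + 2584 = 6765
fibo(21) = fibo(20) + fibo(19) = 6765 + 4181 = 10946
fibo(22) = fibo(21) + fibo(20) = 10946 + 6765 = 17711
fibo(23) = fibo(22) + fibo(21) = 17711 + 10946 = 28657
fibo(24) = fibo(23) + fibo(22) = 28657 + 17711 = 46368
fibo(25) = fibo(24) + fibo(23) = 46368 + 28657 = 75025

75025


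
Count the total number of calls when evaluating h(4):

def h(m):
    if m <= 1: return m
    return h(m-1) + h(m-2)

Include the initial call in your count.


Let C(n) = total calls for h(n)
C(0) = 1, C(1) = 1
C(2) = 1 + C(1) + C(0) = 1 + 1 + 1 = 3
C(3) = 1 + C(2) + C(1) = 1 + 3 + 1 = 5
C(4) = 1 + C(3) + C(2) = 1 + 5 + 3 = 9

9


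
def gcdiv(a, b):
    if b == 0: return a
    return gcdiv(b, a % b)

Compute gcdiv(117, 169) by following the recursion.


gcdiv(117, 169) = gcdiv(169, 117)
gcdiv(169, 117) = gcdiv(117, 52)
gcdiv(117, 52) = gcdiv(52, 13)
gcdiv(52, 13) = gcdiv(13, 0)
gcdiv(13, 0) = 13  (base case)

13


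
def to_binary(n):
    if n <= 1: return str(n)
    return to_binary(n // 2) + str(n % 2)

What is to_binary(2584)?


to_binary(2584) = to_binary(1292) + '0'
to_binary(1292) = to_binary(646) + '0'
to_binary(646) = to_binary(323) + '0'
to_binary(323) = to_binary(161) + '1'
to_binary(161) = to_binary(80) + '1'
to_binary(80) = to_binary(40) + '0'
to_binary(40) = to_binary(20) + '0'
to_binary(20) = to_binary(10) + '0'
to_binary(10) = to_binary(5) + '0'
to_binary(5) = to_binary(2) + '1'
to_binary(2) = to_binary(1) + '0'
to_binary(1) = '1'  (base case)
Concatenating: '1' + '0' + '1' + '0' + '0' + '0' + '0' + '1' + '1' + '0' + '0' + '0' = '101000011000'

101000011000


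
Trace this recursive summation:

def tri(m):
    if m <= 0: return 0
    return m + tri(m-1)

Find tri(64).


tri(64)
= 64 + 63 + 62 + 61 + 60 + 59 + 58 + 57 + 56 + 55 + 54 + 53 + 52 + 51 + 50 + 49 + 48 + 47 + 46 + 45 + 44 + 43 + 42 + 41 + 40 + 39 + 38 + 37 + 36 + 35 + 34 + 33 + 32 + 31 + 30 + 29 + 28 + 27 + 26 + 25 + 24 + 23 + 22 + 21 + 20 + 19 + 18 + 17 + 16 + 15 + 14 + 13 + 12 + 11 + 10 + 9 + 8 + 7 + 6 + 5 + 4 + 3 + 2 + 1 + tri(0)
= 64 + 63 + 62 + 61 + 60 + 59 + 58 + 57 + 56 + 55 + 54 + 53 + 52 + 51 + 50 + 49 + 48 + 47 + 46 + 45 + 44 + 43 + 42 + 41 + 40 + 39 + 38 + 37 + 36 + 35 + 34 + 33 + 32 + 31 + 30 + 29 + 28 + 27 + 26 + 25 + 24 + 23 + 22 + 21 + 20 + 19 + 18 + 17 + 16 + 15 + 14 + 13 + 12 + 11 + 10 + 9 + 8 + 7 + 6 + 5 + 4 + 3 + 2 + 1 + 0
= 2080

2080


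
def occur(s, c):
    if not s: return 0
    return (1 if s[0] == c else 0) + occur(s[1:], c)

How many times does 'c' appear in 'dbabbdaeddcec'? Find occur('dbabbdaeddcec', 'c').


s[0]='d' != 'c' -> 0
s[0]='b' != 'c' -> 0
s[0]='a' != 'c' -> 0
s[0]='b' != 'c' -> 0
s[0]='b' != 'c' -> 0
s[0]='d' != 'c' -> 0
s[0]='a' != 'c' -> 0
s[0]='e' != 'c' -> 0
s[0]='d' != 'c' -> 0
s[0]='d' != 'c' -> 0
s[0]='c' == 'c' -> 1
s[0]='e' != 'c' -> 0
s[0]='c' == 'c' -> 1
Sum: 0 + 0 + 0 + 0 + 0 + 0 + 0 + 0 + 0 + 0 + 1 + 0 + 1 = 2

2


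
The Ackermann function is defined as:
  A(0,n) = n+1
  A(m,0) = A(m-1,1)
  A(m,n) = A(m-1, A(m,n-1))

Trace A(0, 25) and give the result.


A(0, 25) = 26
Result: A(0, 25) = 26

26


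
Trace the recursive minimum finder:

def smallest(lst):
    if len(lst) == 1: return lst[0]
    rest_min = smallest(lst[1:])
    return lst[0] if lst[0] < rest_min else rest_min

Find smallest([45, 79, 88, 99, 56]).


smallest([45, 79, 88, 99, 56]): compare 45 with smallest([79, 88, 99, 56])
smallest([79, 88, 99, 56]): compare 79 with smallest([88, 99, 56])
smallest([88, 99, 56]): compare 88 with smallest([99, 56])
smallest([99, 56]): compare 99 with smallest([56])
smallest([56]) = 56  (base case)
Compare 99 with 56 -> 56
Compare 88 with 56 -> 56
Compare 79 with 56 -> 56
Compare 45 with 56 -> 45

45


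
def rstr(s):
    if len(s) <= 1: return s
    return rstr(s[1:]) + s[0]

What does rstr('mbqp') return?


rstr('mbqp') = rstr('bqp') + 'm'
rstr('bqp') = rstr('qp') + 'b'
rstr('qp') = rstr('p') + 'q'
rstr('p') = 'p'  (base case)
Concatenating: 'p' + 'q' + 'b' + 'm' = 'pqbm'

pqbm


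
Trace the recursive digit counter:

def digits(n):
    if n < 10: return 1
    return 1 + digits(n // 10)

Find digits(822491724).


digits(822491724) = 1 + digits(82249172)
digits(82249172) = 1 + digits(8224917)
digits(8224917) = 1 + digits(822491)
digits(822491) = 1 + digits(82249)
digits(82249) = 1 + digits(8224)
digits(8224) = 1 + digits(822)
digits(822) = 1 + digits(82)
digits(82) = 1 + digits(8)
digits(8) = 1  (base case: 8 < 10)
Unwinding: 1 + 1 + 1 + 1 + 1 + 1 + 1 + 1 + 1 = 9

9


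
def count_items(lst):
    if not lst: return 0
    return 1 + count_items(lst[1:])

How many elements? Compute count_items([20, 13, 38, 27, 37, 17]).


count_items([20, 13, 38, 27, 37, 17]) = 1 + count_items([13, 38, 27, 37, 17])
count_items([13, 38, 27, 37, 17]) = 1 + count_items([38, 27, 37, 17])
count_items([38, 27, 37, 17]) = 1 + count_items([27, 37, 17])
count_items([27, 37, 17]) = 1 + count_items([37, 17])
count_items([37, 17]) = 1 + count_items([17])
count_items([17]) = 1 + count_items([])
count_items([]) = 0  (base case)
Unwinding: 1 + 1 + 1 + 1 + 1 + 1 + 0 = 6

6


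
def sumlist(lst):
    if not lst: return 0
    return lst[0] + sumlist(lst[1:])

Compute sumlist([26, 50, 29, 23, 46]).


sumlist([26, 50, 29, 23, 46]) = 26 + sumlist([50, 29, 23, 46])
sumlist([50, 29, 23, 46]) = 50 + sumlist([29, 23, 46])
sumlist([29, 23, 46]) = 29 + sumlist([23, 46])
sumlist([23, 46]) = 23 + sumlist([46])
sumlist([46]) = 46 + sumlist([])
sumlist([]) = 0  (base case)
Total: 26 + 50 + 29 + 23 + 46 + 0 = 174

174


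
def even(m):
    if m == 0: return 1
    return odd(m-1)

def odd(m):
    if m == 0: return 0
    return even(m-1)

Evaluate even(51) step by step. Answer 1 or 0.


even(51) = odd(50)
odd(50) = even(49)
even(49) = odd(48)
odd(48) = even(47)
even(47) = odd(46)
odd(46) = even(45)
even(45) = odd(44)
odd(44) = even(43)
even(43) = odd(42)
odd(42) = even(41)
even(41) = odd(40)
odd(40) = even(39)
even(39) = odd(38)
odd(38) = even(37)
even(37) = odd(36)
odd(36) = even(35)
even(35) = odd(34)
odd(34) = even(33)
even(33) = odd(32)
odd(32) = even(31)
even(31) = odd(30)
odd(30) = even(29)
even(29) = odd(28)
odd(28) = even(27)
even(27) = odd(26)
odd(26) = even(25)
even(25) = odd(24)
odd(24) = even(23)
even(23) = odd(22)
odd(22) = even(21)
even(21) = odd(20)
odd(20) = even(19)
even(19) = odd(18)
odd(18) = even(17)
even(17) = odd(16)
odd(16) = even(15)
even(15) = odd(14)
odd(14) = even(13)
even(13) = odd(12)
odd(12) = even(11)
even(11) = odd(10)
odd(10) = even(9)
even(9) = odd(8)
odd(8) = even(7)
even(7) = odd(6)
odd(6) = even(5)
even(5) = odd(4)
odd(4) = even(3)
even(3) = odd(2)
odd(2) = even(1)
even(1) = odd(0)
odd(0) = 0  (base case)
Result: 0

0


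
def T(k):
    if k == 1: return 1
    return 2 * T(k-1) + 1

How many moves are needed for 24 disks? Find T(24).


T(24) = 2 * T(23) + 1
T(23) = 2 * T(22) + 1
T(22) = 2 * T(21) + 1
T(21) = 2 * T(20) + 1
T(20) = 2 * T(19) + 1
T(19) = 2 * T(18) + 1
T(18) = 2 * T(17) + 1
T(17) = 2 * T(16) + 1
T(16) = 2 * T(15) + 1
T(15) = 2 * T(14) + 1
T(14) = 2 * T(13) + 1
T(13) = 2 * T(12) + 1
T(12) = 2 * T(11) + 1
T(11) = 2 * T(10) + 1
T(10) = 2 * T(9) + 1
T(9) = 2 * T(8) + 1
T(8) = 2 * T(7) + 1
T(7) = 2 * T(6) + 1
T(6) = 2 * T(5) + 1
T(5) = 2 * T(4) + 1
T(4) = 2 * T(3) + 1
T(3) = 2 * T(2) + 1
T(2) = 2 * T(1) + 1
T(1) = 1  (base case)
T(2) = 2 * 1 + 1 = 3
T(3) = 2 * 3 + 1 = 7
T(4) = 2 * 7 + 1 = 15
T(5) = 2 * 15 + 1 = 31
T(6) = 2 * 31 + 1 = 63
T(7) = 2 * 63 + 1 = 127
T(8) = 2 * 127 + 1 = 255
T(9) = 2 * 255 + 1 = 511
T(10) = 2 * 511 + 1 = 1023
T(11) = 2 * 1023 + 1 = 2047
T(12) = 2 * 2047 + 1 = 4095
T(13) = 2 * 4095 + 1 = 8191
T(14) = 2 * 8191 + 1 = 16383
T(15) = 2 * 16383 + 1 = 32767
T(16) = 2 * 32767 + 1 = 65535
T(17) = 2 * 65535 + 1 = 131071
T(18) = 2 * 131071 + 1 = 262143
T(19) = 2 * 262143 + 1 = 524287
T(20) = 2 * 524287 + 1 = 1048575
T(21) = 2 * 1048575 + 1 = 2097151
T(22) = 2 * 2097151 + 1 = 4194303
T(23) = 2 * 4194303 + 1 = 8388607
T(24) = 2 * 8388607 + 1 = 16777215

16777215


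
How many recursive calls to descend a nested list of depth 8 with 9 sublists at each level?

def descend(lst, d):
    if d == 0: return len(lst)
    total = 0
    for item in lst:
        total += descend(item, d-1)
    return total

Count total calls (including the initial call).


At depth 0 (root): 1 call
At depth 1: each of 1 parents calls descend on 9 children = 9 calls
At depth 2: each of 9 parents calls descend on 9 children = 81 calls
At depth 3: each of 81 parents calls descend on 9 children = 729 calls
At depth 4: each of 729 parents calls descend on 9 children = 6561 calls
At depth 5: each of 6561 parents calls descend on 9 children = 59049 calls
At depth 6: each of 59049 parents calls descend on 9 children = 531441 calls
At depth 7: each of 531441 parents calls descend on 9 children = 4782969 calls
At depth 8: each of 4782969 parents calls descend on 9 children = 43046721 calls
Total: 1 + 9 + 81 + 729 + 6561 + 59049 + 531441 + 4782969 + 43046721 = 48427561

48427561


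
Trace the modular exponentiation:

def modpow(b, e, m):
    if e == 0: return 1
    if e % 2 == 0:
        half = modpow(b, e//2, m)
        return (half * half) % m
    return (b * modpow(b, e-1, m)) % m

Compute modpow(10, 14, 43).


modpow(10, 14, 43): e is even, compute modpow(10, 7, 43)
  modpow(10, 7, 43): e is odd, compute modpow(10, 6, 43)
    modpow(10, 6, 43): e is even, compute modpow(10, 3, 43)
      modpow(10, 3, 43): e is odd, compute modpow(10, 2, 43)
        modpow(10, 2, 43): e is even, compute modpow(10, 1, 43)
          modpow(10, 1, 43): e is odd, compute modpow(10, 0, 43)
          modpow(10, 0, 43) = 1
          (10 * 1) % 43 = 10
        half=10, (10*10) % 43 = 14
      (10 * 14) % 43 = 11
    half=11, (11*11) % 43 = 35
  (10 * 35) % 43 = 6
half=6, (6*6) % 43 = 36

36


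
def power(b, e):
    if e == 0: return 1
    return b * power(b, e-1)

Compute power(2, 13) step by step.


power(2, 13)
= 2 * power(2, 12)
= 2 * 2 * power(2, 11)
= 2 * 2 * 2 * power(2, 10)
= 2 * 2 * 2 * 2 * power(2, 9)
= 2 * 2 * 2 * 2 * 2 * power(2, 8)
= 2 * 2 * 2 * 2 * 2 * 2 * power(2, 7)
= 2 * 2 * 2 * 2 * 2 * 2 * 2 * power(2, 6)
= 2 * 2 * 2 * 2 * 2 * 2 * 2 * 2 * power(2, 5)
= 2 * 2 * 2 * 2 * 2 * 2 * 2 * 2 * 2 * power(2, 4)
= 2 * 2 * 2 * 2 * 2 * 2 * 2 * 2 * 2 * 2 * power(2, 3)
= 2 * 2 * 2 * 2 * 2 * 2 * 2 * 2 * 2 * 2 * 2 * power(2, 2)
= 2 * 2 * 2 * 2 * 2 * 2 * 2 * 2 * 2 * 2 * 2 * 2 * power(2, 1)
= 2 * 2 * 2 * 2 * 2 * 2 * 2 * 2 * 2 * 2 * 2 * 2 * 2 * power(2, 0)
= 2 * 2 * 2 * 2 * 2 * 2 * 2 * 2 * 2 * 2 * 2 * 2 * 2 * 1
= 8192

8192


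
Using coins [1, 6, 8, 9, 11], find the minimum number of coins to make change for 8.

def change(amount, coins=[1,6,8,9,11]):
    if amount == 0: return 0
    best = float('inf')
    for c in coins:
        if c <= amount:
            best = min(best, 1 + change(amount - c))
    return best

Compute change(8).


Building up with DP:
change(0) = 0
change(1) = min(1+change(0)=1+0=1) = 1
change(2) = min(1+change(1)=1+1=2) = 2
change(3) = min(1+change(2)=1+2=3) = 3
change(4) = min(1+change(3)=1+3=4) = 4
change(5) = min(1+change(4)=1+4=5) = 5
change(6) = min(1+change(5)=1+5=6, 1+change(0)=1+0=1) = 1
change(7) = min(1+change(6)=1+1=2, 1+change(1)=1+1=2) = 2
change(8) = min(1+change(7)=1+2=3, 1+change(2)=1+2=3, 1+change(0)=1+0=1) = 1

1


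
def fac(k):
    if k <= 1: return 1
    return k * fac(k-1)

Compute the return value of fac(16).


fac(16)
= 16 * fac(15)
= 16 * 15 * fac(14)
= 16 * 15 * 14 * fac(13)
= 16 * 15 * 14 * 13 * fac(12)
= 16 * 15 * 14 * 13 * 12 * fac(11)
= 16 * 15 * 14 * 13 * 12 * 11 * fac(10)
= 16 * 15 * 14 * 13 * 12 * 11 * 10 * fac(9)
= 16 * 15 * 14 * 13 * 12 * 11 * 10 * 9 * fac(8)
= 16 * 15 * 14 * 13 * 12 * 11 * 10 * 9 * 8 * fac(7)
= 16 * 15 * 14 * 13 * 12 * 11 * 10 * 9 * 8 * 7 * fac(6)
= 16 * 15 * 14 * 13 * 12 * 11 * 10 * 9 * 8 * 7 * 6 * fac(5)
= 16 * 15 * 14 * 13 * 12 * 11 * 10 * 9 * 8 * 7 * 6 * 5 * fac(4)
= 16 * 15 * 14 * 13 * 12 * 11 * 10 * 9 * 8 * 7 * 6 * 5 * 4 * fac(3)
= 16 * 15 * 14 * 13 * 12 * 11 * 10 * 9 * 8 * 7 * 6 * 5 * 4 * 3 * fac(2)
= 16 * 15 * 14 * 13 * 12 * 11 * 10 * 9 * 8 * 7 * 6 * 5 * 4 * 3 * 2 * fac(1)
= 16 * 15 * 14 * 13 * 12 * 11 * 10 * 9 * 8 * 7 * 6 * 5 * 4 * 3 * 2 * 1
= 20922789888000

20922789888000


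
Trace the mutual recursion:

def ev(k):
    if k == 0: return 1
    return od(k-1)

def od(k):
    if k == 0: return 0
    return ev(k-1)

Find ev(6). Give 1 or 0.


ev(6) = od(5)
od(5) = ev(4)
ev(4) = od(3)
od(3) = ev(2)
ev(2) = od(1)
od(1) = ev(0)
ev(0) = 1  (base case)
Result: 1

1


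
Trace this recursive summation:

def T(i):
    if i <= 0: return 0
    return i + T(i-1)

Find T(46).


T(46)
= 46 + 45 + 44 + 43 + 42 + 41 + 40 + 39 + 38 + 37 + 36 + 35 + 34 + 33 + 32 + 31 + 30 + 29 + 28 + 27 + 26 + 25 + 24 + 23 + 22 + 21 + 20 + 19 + 18 + 17 + 16 + 15 + 14 + 13 + 12 + 11 + 10 + 9 + 8 + 7 + 6 + 5 + 4 + 3 + 2 + 1 + T(0)
= 46 + 45 + 44 + 43 + 42 + 41 + 40 + 39 + 38 + 37 + 36 + 35 + 34 + 33 + 32 + 31 + 30 + 29 + 28 + 27 + 26 + 25 + 24 + 23 + 22 + 21 + 20 + 19 + 18 + 17 + 16 + 15 + 14 + 13 + 12 + 11 + 10 + 9 + 8 + 7 + 6 + 5 + 4 + 3 + 2 + 1 + 0
= 1081

1081


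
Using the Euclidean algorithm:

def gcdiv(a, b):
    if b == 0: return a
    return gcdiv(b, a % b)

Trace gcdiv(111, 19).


gcdiv(111, 19) = gcdiv(19, 16)
gcdiv(19, 16) = gcdiv(16, 3)
gcdiv(16, 3) = gcdiv(3, 1)
gcdiv(3, 1) = gcdiv(1, 0)
gcdiv(1, 0) = 1  (base case)

1


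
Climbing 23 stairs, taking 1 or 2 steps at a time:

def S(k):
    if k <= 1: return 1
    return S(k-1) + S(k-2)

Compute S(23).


Building up from base cases:
S(0) = 1
S(1) = 1
S(2) = S(1) + S(0) = 1 + 1 = 2
S(3) = S(2) + S(1) = 2 + 1 = 3
S(4) = S(3) + S(2) = 3 + 2 = 5
S(5) = S(4) + S(3) = 5 + 3 = 8
S(6) = S(5) + S(4) = 8 + 5 = 13
S(7) = S(6) + S(5) = 13 + 8 = 21
S(8) = S(7) + S(6) = 21 + 13 = 34
S(9) = S(8) + S(7) = 34 + 21 = 55
S(10) = S(9) + S(8) = 55 + 34 = 89
S(11) = S(10) + S(9) = 89 + 55 = 144
S(12) = S(11) + S(10) = 144 + 89 = 233
S(13) = S(12) + S(11) = 233 + 144 = 377
S(14) = S(13) + S(12) = 377 + 233 = 610
S(15) = S(14) + S(13) = 610 + 377 = 987
S(16) = S(15) + S(14) = 987 + 610 = 1597
S(17) = S(16) + S(15) = 1597 + 987 = 2584
S(18) = S(17) + S(16) = 2584 + 1597 = 4181
S(19) = S(18) + S(17) = 4181 + 2584 = 6765
S(20) = S(19) + S(18) = 6765 + 4181 = 10946
S(21) = S(20) + S(19) = 10946 + 6765 = 17711
S(22) = S(21) + S(20) = 17711 + 10946 = 28657
S(23) = S(22) + S(21) = 28657 + 17711 = 46368

46368


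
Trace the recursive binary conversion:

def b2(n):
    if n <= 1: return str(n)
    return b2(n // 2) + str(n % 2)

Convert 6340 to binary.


b2(6340) = b2(3170) + '0'
b2(3170) = b2(1585) + '0'
b2(1585) = b2(792) + '1'
b2(792) = b2(396) + '0'
b2(396) = b2(198) + '0'
b2(198) = b2(99) + '0'
b2(99) = b2(49) + '1'
b2(49) = b2(24) + '1'
b2(24) = b2(12) + '0'
b2(12) = b2(6) + '0'
b2(6) = b2(3) + '0'
b2(3) = b2(1) + '1'
b2(1) = '1'  (base case)
Concatenating: '1' + '1' + '0' + '0' + '0' + '1' + '1' + '0' + '0' + '0' + '1' + '0' + '0' = '1100011000100'

1100011000100


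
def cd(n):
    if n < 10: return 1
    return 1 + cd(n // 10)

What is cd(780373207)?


cd(780373207) = 1 + cd(78037320)
cd(78037320) = 1 + cd(7803732)
cd(7803732) = 1 + cd(780373)
cd(780373) = 1 + cd(78037)
cd(78037) = 1 + cd(7803)
cd(7803) = 1 + cd(780)
cd(780) = 1 + cd(78)
cd(78) = 1 + cd(7)
cd(7) = 1  (base case: 7 < 10)
Unwinding: 1 + 1 + 1 + 1 + 1 + 1 + 1 + 1 + 1 = 9

9


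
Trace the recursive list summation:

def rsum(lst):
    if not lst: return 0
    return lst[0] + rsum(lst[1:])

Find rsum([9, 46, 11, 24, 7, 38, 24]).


rsum([9, 46, 11, 24, 7, 38, 24]) = 9 + rsum([46, 11, 24, 7, 38, 24])
rsum([46, 11, 24, 7, 38, 24]) = 46 + rsum([11, 24, 7, 38, 24])
rsum([11, 24, 7, 38, 24]) = 11 + rsum([24, 7, 38, 24])
rsum([24, 7, 38, 24]) = 24 + rsum([7, 38, 24])
rsum([7, 38, 24]) = 7 + rsum([38, 24])
rsum([38, 24]) = 38 + rsum([24])
rsum([24]) = 24 + rsum([])
rsum([]) = 0  (base case)
Total: 9 + 46 + 11 + 24 + 7 + 38 + 24 + 0 = 159

159


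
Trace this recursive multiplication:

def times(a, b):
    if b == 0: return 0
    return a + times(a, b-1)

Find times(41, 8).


times(41, 8) = 41 + times(41, 7)
times(41, 7) = 41 + times(41, 6)
times(41, 6) = 41 + times(41, 5)
times(41, 5) = 41 + times(41, 4)
times(41, 4) = 41 + times(41, 3)
times(41, 3) = 41 + times(41, 2)
times(41, 2) = 41 + times(41, 1)
times(41, 1) = 41 + times(41, 0)
times(41, 0) = 0  (base case)
Total: 41 + 41 + 41 + 41 + 41 + 41 + 41 + 41 + 0 = 328

328


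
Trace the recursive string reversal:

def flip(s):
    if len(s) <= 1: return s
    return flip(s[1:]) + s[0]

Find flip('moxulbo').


flip('moxulbo') = flip('oxulbo') + 'm'
flip('oxulbo') = flip('xulbo') + 'o'
flip('xulbo') = flip('ulbo') + 'x'
flip('ulbo') = flip('lbo') + 'u'
flip('lbo') = flip('bo') + 'l'
flip('bo') = flip('o') + 'b'
flip('o') = 'o'  (base case)
Concatenating: 'o' + 'b' + 'l' + 'u' + 'x' + 'o' + 'm' = 'obluxom'

obluxom


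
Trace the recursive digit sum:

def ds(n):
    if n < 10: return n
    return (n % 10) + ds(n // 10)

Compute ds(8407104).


ds(8407104) = 4 + ds(840710)
ds(840710) = 0 + ds(84071)
ds(84071) = 1 + ds(8407)
ds(8407) = 7 + ds(840)
ds(840) = 0 + ds(84)
ds(84) = 4 + ds(8)
ds(8) = 8  (base case)
Total: 4 + 0 + 1 + 7 + 0 + 4 + 8 = 24

24


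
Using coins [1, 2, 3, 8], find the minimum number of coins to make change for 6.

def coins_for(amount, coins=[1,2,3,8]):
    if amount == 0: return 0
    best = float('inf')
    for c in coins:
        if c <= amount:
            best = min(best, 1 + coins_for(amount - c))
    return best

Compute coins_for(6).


Building up with DP:
coins_for(0) = 0
coins_for(1) = min(1+coins_for(0)=1+0=1) = 1
coins_for(2) = min(1+coins_for(1)=1+1=2, 1+coins_for(0)=1+0=1) = 1
coins_for(3) = min(1+coins_for(2)=1+1=2, 1+coins_for(1)=1+1=2, 1+coins_for(0)=1+0=1) = 1
coins_for(4) = min(1+coins_for(3)=1+1=2, 1+coins_for(2)=1+1=2, 1+coins_for(1)=1+1=2) = 2
coins_for(5) = min(1+coins_for(4)=1+2=3, 1+coins_for(3)=1+1=2, 1+coins_for(2)=1+1=2) = 2
coins_for(6) = min(1+coins_for(5)=1+2=3, 1+coins_for(4)=1+2=3, 1+coins_for(3)=1+1=2) = 2

2


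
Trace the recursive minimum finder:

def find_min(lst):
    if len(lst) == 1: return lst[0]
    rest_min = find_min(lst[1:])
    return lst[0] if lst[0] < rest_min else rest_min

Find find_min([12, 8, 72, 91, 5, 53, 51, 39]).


find_min([12, 8, 72, 91, 5, 53, 51, 39]): compare 12 with find_min([8, 72, 91, 5, 53, 51, 39])
find_min([8, 72, 91, 5, 53, 51, 39]): compare 8 with find_min([72, 91, 5, 53, 51, 39])
find_min([72, 91, 5, 53, 51, 39]): compare 72 with find_min([91, 5, 53, 51, 39])
find_min([91, 5, 53, 51, 39]): compare 91 with find_min([5, 53, 51, 39])
find_min([5, 53, 51, 39]): compare 5 with find_min([53, 51, 39])
find_min([53, 51, 39]): compare 53 with find_min([51, 39])
find_min([51, 39]): compare 51 with find_min([39])
find_min([39]) = 39  (base case)
Compare 51 with 39 -> 39
Compare 53 with 39 -> 39
Compare 5 with 39 -> 5
Compare 91 with 5 -> 5
Compare 72 with 5 -> 5
Compare 8 with 5 -> 5
Compare 12 with 5 -> 5

5


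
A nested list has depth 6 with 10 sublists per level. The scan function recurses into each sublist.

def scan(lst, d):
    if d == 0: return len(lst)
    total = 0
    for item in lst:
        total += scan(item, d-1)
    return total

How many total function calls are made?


At depth 0 (root): 1 call
At depth 1: each of 1 parents calls scan on 10 children = 10 calls
At depth 2: each of 10 parents calls scan on 10 children = 100 calls
At depth 3: each of 100 parents calls scan on 10 children = 1000 calls
At depth 4: each of 1000 parents calls scan on 10 children = 10000 calls
At depth 5: each of 10000 parents calls scan on 10 children = 100000 calls
At depth 6: each of 100000 parents calls scan on 10 children = 1000000 calls
Total: 1 + 10 + 100 + 1000 + 10000 + 100000 + 1000000 = 1111111

1111111


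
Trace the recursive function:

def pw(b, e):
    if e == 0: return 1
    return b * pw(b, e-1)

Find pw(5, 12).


pw(5, 12)
= 5 * pw(5, 11)
= 5 * 5 * pw(5, 10)
= 5 * 5 * 5 * pw(5, 9)
= 5 * 5 * 5 * 5 * pw(5, 8)
= 5 * 5 * 5 * 5 * 5 * pw(5, 7)
= 5 * 5 * 5 * 5 * 5 * 5 * pw(5, 6)
= 5 * 5 * 5 * 5 * 5 * 5 * 5 * pw(5, 5)
= 5 * 5 * 5 * 5 * 5 * 5 * 5 * 5 * pw(5, 4)
= 5 * 5 * 5 * 5 * 5 * 5 * 5 * 5 * 5 * pw(5, 3)
= 5 * 5 * 5 * 5 * 5 * 5 * 5 * 5 * 5 * 5 * pw(5, 2)
= 5 * 5 * 5 * 5 * 5 * 5 * 5 * 5 * 5 * 5 * 5 * pw(5, 1)
= 5 * 5 * 5 * 5 * 5 * 5 * 5 * 5 * 5 * 5 * 5 * 5 * pw(5, 0)
= 5 * 5 * 5 * 5 * 5 * 5 * 5 * 5 * 5 * 5 * 5 * 5 * 1
= 244140625

244140625


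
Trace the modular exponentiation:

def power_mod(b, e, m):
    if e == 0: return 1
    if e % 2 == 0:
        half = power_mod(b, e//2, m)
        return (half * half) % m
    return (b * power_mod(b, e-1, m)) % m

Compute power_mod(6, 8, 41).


power_mod(6, 8, 41): e is even, compute power_mod(6, 4, 41)
  power_mod(6, 4, 41): e is even, compute power_mod(6, 2, 41)
    power_mod(6, 2, 41): e is even, compute power_mod(6, 1, 41)
      power_mod(6, 1, 41): e is odd, compute power_mod(6, 0, 41)
        power_mod(6, 0, 41) = 1
      (6 * 1) % 41 = 6
    half=6, (6*6) % 41 = 36
  half=36, (36*36) % 41 = 25
half=25, (25*25) % 41 = 10

10


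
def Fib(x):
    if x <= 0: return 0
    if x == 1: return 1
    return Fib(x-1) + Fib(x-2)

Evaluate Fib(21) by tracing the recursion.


Computing Fib(21) bottom-up:
Fib(0) = 0
Fib(1) = 1
Fib(2) = Fib(1) + Fib(0) = 1 + 0 = 1
Fib(3) = Fib(2) + Fib(1) = 1 + 1 = 2
Fib(4) = Fib(3) + Fib(2) = 2 + 1 = 3
Fib(5) = Fib(4) + Fib(3) = 3 + 2 = 5
Fib(6) = Fib(5) + Fib(4) = 5 + 3 = 8
Fib(7) = Fib(6) + Fib(5) = 8 + 5 = 13
Fib(8) = Fib(7) + Fib(6) = 13 + 8 = 21
Fib(9) = Fib(8) + Fib(7) = 21 + 13 = 34
Fib(10) = Fib(9) + Fib(8) = 34 + 21 = 55
Fib(11) = Fib(10) + Fib(9) = 55 + 34 = 89
Fib(12) = Fib(11) + Fib(10) = 89 + 55 = 144
Fib(13) = Fib(12) + Fib(11) = 144 + 89 = 233
Fib(14) = Fib(13) + Fib(12) = 233 + 144 = 377
Fib(15) = Fib(14) + Fib(13) = 377 + 233 = 610
Fib(16) = Fib(15) + Fib(14) = 610 + 377 = 987
Fib(17) = Fib(16) + Fib(15) = 987 + 610 = 1597
Fib(18) = Fib(17) + Fib(16) = 1597 + 987 = 2584
Fib(19) = Fib(18) + Fib(17) = 2584 + 1597 = 4181
Fib(20) = Fib(19) + Fib(18) = 4181 + 2584 = 6765
Fib(21) = Fib(20) + Fib(19) = 6765 + 4181 = 10946

10946


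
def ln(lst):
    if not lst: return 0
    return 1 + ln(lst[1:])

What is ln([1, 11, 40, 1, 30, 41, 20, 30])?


ln([1, 11, 40, 1, 30, 41, 20, 30]) = 1 + ln([11, 40, 1, 30, 41, 20, 30])
ln([11, 40, 1, 30, 41, 20, 30]) = 1 + ln([40, 1, 30, 41, 20, 30])
ln([40, 1, 30, 41, 20, 30]) = 1 + ln([1, 30, 41, 20, 30])
ln([1, 30, 41, 20, 30]) = 1 + ln([30, 41, 20, 30])
ln([30, 41, 20, 30]) = 1 + ln([41, 20, 30])
ln([41, 20, 30]) = 1 + ln([20, 30])
ln([20, 30]) = 1 + ln([30])
ln([30]) = 1 + ln([])
ln([]) = 0  (base case)
Unwinding: 1 + 1 + 1 + 1 + 1 + 1 + 1 + 1 + 0 = 8

8


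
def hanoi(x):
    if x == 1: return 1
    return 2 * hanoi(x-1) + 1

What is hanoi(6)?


hanoi(6) = 2 * hanoi(5) + 1
hanoi(5) = 2 * hanoi(4) + 1
hanoi(4) = 2 * hanoi(3) + 1
hanoi(3) = 2 * hanoi(2) + 1
hanoi(2) = 2 * hanoi(1) + 1
hanoi(1) = 1  (base case)
hanoi(2) = 2 * 1 + 1 = 3
hanoi(3) = 2 * 3 + 1 = 7
hanoi(4) = 2 * 7 + 1 = 15
hanoi(5) = 2 * 15 + 1 = 31
hanoi(6) = 2 * 31 + 1 = 63

63


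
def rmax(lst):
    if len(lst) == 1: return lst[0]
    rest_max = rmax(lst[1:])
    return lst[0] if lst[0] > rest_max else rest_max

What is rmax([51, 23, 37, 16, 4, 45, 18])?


rmax([51, 23, 37, 16, 4, 45, 18]): compare 51 with rmax([23, 37, 16, 4, 45, 18])
rmax([23, 37, 16, 4, 45, 18]): compare 23 with rmax([37, 16, 4, 45, 18])
rmax([37, 16, 4, 45, 18]): compare 37 with rmax([16, 4, 45, 18])
rmax([16, 4, 45, 18]): compare 16 with rmax([4, 45, 18])
rmax([4, 45, 18]): compare 4 with rmax([45, 18])
rmax([45, 18]): compare 45 with rmax([18])
rmax([18]) = 18  (base case)
Compare 45 with 18 -> 45
Compare 4 with 45 -> 45
Compare 16 with 45 -> 45
Compare 37 with 45 -> 45
Compare 23 with 45 -> 45
Compare 51 with 45 -> 51

51


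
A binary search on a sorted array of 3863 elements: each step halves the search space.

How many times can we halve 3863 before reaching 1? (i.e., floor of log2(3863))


3863 / 2 = 1931
1931 / 2 = 965
965 / 2 = 482
482 / 2 = 241
241 / 2 = 120
120 / 2 = 60
60 / 2 = 30
30 / 2 = 15
15 / 2 = 7
7 / 2 = 3
3 / 2 = 1
Reached 1 after 11 halvings

11


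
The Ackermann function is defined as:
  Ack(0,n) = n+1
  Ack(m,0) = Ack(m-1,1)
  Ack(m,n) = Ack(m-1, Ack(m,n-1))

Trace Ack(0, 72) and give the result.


Ack(0, 72) = 73
Result: Ack(0, 72) = 73

73


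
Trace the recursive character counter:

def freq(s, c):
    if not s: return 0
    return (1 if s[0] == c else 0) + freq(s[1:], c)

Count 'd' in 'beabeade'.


s[0]='b' != 'd' -> 0
s[0]='e' != 'd' -> 0
s[0]='a' != 'd' -> 0
s[0]='b' != 'd' -> 0
s[0]='e' != 'd' -> 0
s[0]='a' != 'd' -> 0
s[0]='d' == 'd' -> 1
s[0]='e' != 'd' -> 0
Sum: 0 + 0 + 0 + 0 + 0 + 0 + 1 + 0 = 1

1


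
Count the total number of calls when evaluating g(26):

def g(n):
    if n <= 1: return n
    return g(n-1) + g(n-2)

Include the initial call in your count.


Let C(n) = total calls for g(n)
C(0) = 1, C(1) = 1
C(2) = 1 + C(1) + C(0) = 1 + 1 + 1 = 3
C(3) = 1 + C(2) + C(1) = 1 + 3 + 1 = 5
C(4) = 1 + C(3) + C(2) = 1 + 5 + 3 = 9
C(5) = 1 + C(4) + C(3) = 1 + 9 + 5 = 15
C(6) = 1 + C(5) + C(4) = 1 + 15 + 9 = 25
C(7) = 1 + C(6) + C(5) = 1 + 25 + 15 = 41
C(8) = 1 + C(7) + C(6) = 1 + 41 + 25 = 67
C(9) = 1 + C(8) + C(7) = 1 + 67 + 41 = 109
C(10) = 1 + C(9) + C(8) = 1 + 109 + 67 = 177
C(11) = 1 + C(10) + C(9) = 1 + 177 + 109 = 287
C(12) = 1 + C(11) + C(10) = 1 + 287 + 177 = 465
C(13) = 1 + C(12) + C(11) = 1 + 465 + 287 = 753
C(14) = 1 + C(13) + C(12) = 1 + 753 + 465 = 1219
C(15) = 1 + C(14) + C(13) = 1 + 1219 + 753 = 1973
C(16) = 1 + C(15) + C(14) = 1 + 1973 + 1219 = 3193
C(17) = 1 + C(16) + C(15) = 1 + 3193 + 1973 = 5167
C(18) = 1 + C(17) + C(16) = 1 + 5167 + 3193 = 8361
C(19) = 1 + C(18) + C(17) = 1 + 8361 + 5167 = 13529
C(20) = 1 + C(19) + C(18) = 1 + 13529 + 8361 = 21891
C(21) = 1 + C(20) + C(19) = 1 + 21891 + 13529 = 35421
C(22) = 1 + C(21) + C(20) = 1 + 35421 + 21891 = 57313
C(23) = 1 + C(22) + C(21) = 1 + 57313 + 35421 = 92735
C(24) = 1 + C(23) + C(22) = 1 + 92735 + 57313 = 150049
C(25) = 1 + C(24) + C(23) = 1 + 150049 + 92735 = 242785
C(26) = 1 + C(25) + C(24) = 1 + 242785 + 150049 = 392835

392835


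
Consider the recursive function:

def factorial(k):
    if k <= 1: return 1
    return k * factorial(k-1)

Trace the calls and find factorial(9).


factorial(9)
= 9 * factorial(8)
= 9 * 8 * factorial(7)
= 9 * 8 * 7 * factorial(6)
= 9 * 8 * 7 * 6 * factorial(5)
= 9 * 8 * 7 * 6 * 5 * factorial(4)
= 9 * 8 * 7 * 6 * 5 * 4 * factorial(3)
= 9 * 8 * 7 * 6 * 5 * 4 * 3 * factorial(2)
= 9 * 8 * 7 * 6 * 5 * 4 * 3 * 2 * factorial(1)
= 9 * 8 * 7 * 6 * 5 * 4 * 3 * 2 * 1
= 362880

362880


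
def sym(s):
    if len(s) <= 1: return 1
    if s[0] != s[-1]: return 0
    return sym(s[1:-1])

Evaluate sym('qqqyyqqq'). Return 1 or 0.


sym('qqqyyqqq'): s[0]='q' == s[-1]='q' -> check sym('qqyyqq')
sym('qqyyqq'): s[0]='q' == s[-1]='q' -> check sym('qyyq')
sym('qyyq'): s[0]='q' == s[-1]='q' -> check sym('yy')
sym('yy'): s[0]='y' == s[-1]='y' -> check sym('')
sym(''): len <= 1 -> return 1  (base case)
Result: 1 (palindrome)

1


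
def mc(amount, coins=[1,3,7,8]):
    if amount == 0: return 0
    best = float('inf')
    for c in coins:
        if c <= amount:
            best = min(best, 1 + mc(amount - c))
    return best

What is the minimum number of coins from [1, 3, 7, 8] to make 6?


Building up with DP:
mc(0) = 0
mc(1) = min(1+mc(0)=1+0=1) = 1
mc(2) = min(1+mc(1)=1+1=2) = 2
mc(3) = min(1+mc(2)=1+2=3, 1+mc(0)=1+0=1) = 1
mc(4) = min(1+mc(3)=1+1=2, 1+mc(1)=1+1=2) = 2
mc(5) = min(1+mc(4)=1+2=3, 1+mc(2)=1+2=3) = 3
mc(6) = min(1+mc(5)=1+3=4, 1+mc(3)=1+1=2) = 2

2


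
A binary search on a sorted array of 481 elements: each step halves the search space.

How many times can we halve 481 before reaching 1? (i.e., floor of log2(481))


481 / 2 = 240
240 / 2 = 120
120 / 2 = 60
60 / 2 = 30
30 / 2 = 15
15 / 2 = 7
7 / 2 = 3
3 / 2 = 1
Reached 1 after 8 halvings

8


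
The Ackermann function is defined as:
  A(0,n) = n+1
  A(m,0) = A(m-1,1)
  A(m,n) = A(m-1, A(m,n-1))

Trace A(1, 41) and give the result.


A(1, 41) = A(0, A(1, 40))
  A(1, 40) = A(0, A(1, 39))
    A(1, 39) = A(0, A(1, 38))
      A(1, 38) = A(0, A(1, 37))
        A(1, 37) = A(0, A(1, 36))
          A(1, 36) = A(0, A(1, 35))
          A(1, 35) = A(0, A(1, 34))
          A(1, 34) = A(0, A(1, 33))
          A(1, 33) = A(0, A(1, 32))
          A(1, 32) = A(0, A(1, 31))
          A(1, 31) = A(0, A(1, 30))
          A(1, 30) = A(0, A(1, 29))
          A(1, 29) = A(0, A(1, 28))
          A(1, 28) = A(0, A(1, 27))
          A(1, 27) = A(0, A(1, 26))
          A(1, 26) = A(0, A(1, 25))
          A(1, 25) = A(0, A(1, 24))
          A(1, 24) = A(0, A(1, 23))
          A(1, 23) = A(0, A(1, 22))
          A(1, 22) = A(0, A(1, 21))
          A(1, 21) = A(0, A(1, 20))
          A(1, 20) = A(0, A(1, 19))
          A(1, 19) = A(0, A(1, 18))
          A(1, 18) = A(0, A(1, 17))
          A(1, 17) = A(0, A(1, 16))
... (trace truncated)
Result: A(1, 41) = 43

43


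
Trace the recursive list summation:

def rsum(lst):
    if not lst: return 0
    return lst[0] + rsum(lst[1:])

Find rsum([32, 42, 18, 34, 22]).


rsum([32, 42, 18, 34, 22]) = 32 + rsum([42, 18, 34, 22])
rsum([42, 18, 34, 22]) = 42 + rsum([18, 34, 22])
rsum([18, 34, 22]) = 18 + rsum([34, 22])
rsum([34, 22]) = 34 + rsum([22])
rsum([22]) = 22 + rsum([])
rsum([]) = 0  (base case)
Total: 32 + 42 + 18 + 34 + 22 + 0 = 148

148


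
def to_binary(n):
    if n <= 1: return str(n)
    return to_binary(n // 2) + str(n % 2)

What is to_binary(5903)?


to_binary(5903) = to_binary(2951) + '1'
to_binary(2951) = to_binary(1475) + '1'
to_binary(1475) = to_binary(737) + '1'
to_binary(737) = to_binary(368) + '1'
to_binary(368) = to_binary(184) + '0'
to_binary(184) = to_binary(92) + '0'
to_binary(92) = to_binary(46) + '0'
to_binary(46) = to_binary(23) + '0'
to_binary(23) = to_binary(11) + '1'
to_binary(11) = to_binary(5) + '1'
to_binary(5) = to_binary(2) + '1'
to_binary(2) = to_binary(1) + '0'
to_binary(1) = '1'  (base case)
Concatenating: '1' + '0' + '1' + '1' + '1' + '0' + '0' + '0' + '0' + '1' + '1' + '1' + '1' = '1011100001111'

1011100001111


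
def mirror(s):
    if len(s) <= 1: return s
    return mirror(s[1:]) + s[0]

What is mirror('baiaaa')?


mirror('baiaaa') = mirror('aiaaa') + 'b'
mirror('aiaaa') = mirror('iaaa') + 'a'
mirror('iaaa') = mirror('aaa') + 'i'
mirror('aaa') = mirror('aa') + 'a'
mirror('aa') = mirror('a') + 'a'
mirror('a') = 'a'  (base case)
Concatenating: 'a' + 'a' + 'a' + 'i' + 'a' + 'b' = 'aaaiab'

aaaiab


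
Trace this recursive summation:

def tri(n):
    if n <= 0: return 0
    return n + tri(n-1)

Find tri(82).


tri(82)
= 82 + 81 + 80 + 79 + 78 + 77 + 76 + 75 + 74 + 73 + 72 + 71 + 70 + 69 + 68 + 67 + 66 + 65 + 64 + 63 + 62 + 61 + 60 + 59 + 58 + 57 + 56 + 55 + 54 + 53 + 52 + 51 + 50 + 49 + 48 + 47 + 46 + 45 + 44 + 43 + 42 + 41 + 40 + 39 + 38 + 37 + 36 + 35 + 34 + 33 + 32 + 31 + 30 + 29 + 28 + 27 + 26 + 25 + 24 + 23 + 22 + 21 + 20 + 19 + 18 + 17 + 16 + 15 + 14 + 13 + 12 + 11 + 10 + 9 + 8 + 7 + 6 + 5 + 4 + 3 + 2 + 1 + tri(0)
= 82 + 81 + 80 + 79 + 78 + 77 + 76 + 75 + 74 + 73 + 72 + 71 + 70 + 69 + 68 + 67 + 66 + 65 + 64 + 63 + 62 + 61 + 60 + 59 + 58 + 57 + 56 + 55 + 54 + 53 + 52 + 51 + 50 + 49 + 48 + 47 + 46 + 45 + 44 + 43 + 42 + 41 + 40 + 39 + 38 + 37 + 36 + 35 + 34 + 33 + 32 + 31 + 30 + 29 + 28 + 27 + 26 + 25 + 24 + 23 + 22 + 21 + 20 + 19 + 18 + 17 + 16 + 15 + 14 + 13 + 12 + 11 + 10 + 9 + 8 + 7 + 6 + 5 + 4 + 3 + 2 + 1 + 0
= 3403

3403


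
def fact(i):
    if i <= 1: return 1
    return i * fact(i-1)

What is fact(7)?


fact(7)
= 7 * fact(6)
= 7 * 6 * fact(5)
= 7 * 6 * 5 * fact(4)
= 7 * 6 * 5 * 4 * fact(3)
= 7 * 6 * 5 * 4 * 3 * fact(2)
= 7 * 6 * 5 * 4 * 3 * 2 * fact(1)
= 7 * 6 * 5 * 4 * 3 * 2 * 1
= 5040

5040


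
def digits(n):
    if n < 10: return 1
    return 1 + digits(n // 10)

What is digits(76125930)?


digits(76125930) = 1 + digits(7612593)
digits(7612593) = 1 + digits(761259)
digits(761259) = 1 + digits(76125)
digits(76125) = 1 + digits(7612)
digits(7612) = 1 + digits(761)
digits(761) = 1 + digits(76)
digits(76) = 1 + digits(7)
digits(7) = 1  (base case: 7 < 10)
Unwinding: 1 + 1 + 1 + 1 + 1 + 1 + 1 + 1 = 8

8


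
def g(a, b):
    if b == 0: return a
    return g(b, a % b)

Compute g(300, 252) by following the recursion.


g(300, 252) = g(252, 48)
g(252, 48) = g(48, 12)
g(48, 12) = g(12, 0)
g(12, 0) = 12  (base case)

12


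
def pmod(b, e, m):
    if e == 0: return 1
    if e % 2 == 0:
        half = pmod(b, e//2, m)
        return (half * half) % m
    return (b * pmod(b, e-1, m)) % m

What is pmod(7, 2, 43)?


pmod(7, 2, 43): e is even, compute pmod(7, 1, 43)
  pmod(7, 1, 43): e is odd, compute pmod(7, 0, 43)
    pmod(7, 0, 43) = 1
  (7 * 1) % 43 = 7
half=7, (7*7) % 43 = 6

6


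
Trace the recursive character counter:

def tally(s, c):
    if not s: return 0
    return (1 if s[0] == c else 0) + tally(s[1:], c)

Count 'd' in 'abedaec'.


s[0]='a' != 'd' -> 0
s[0]='b' != 'd' -> 0
s[0]='e' != 'd' -> 0
s[0]='d' == 'd' -> 1
s[0]='a' != 'd' -> 0
s[0]='e' != 'd' -> 0
s[0]='c' != 'd' -> 0
Sum: 0 + 0 + 0 + 1 + 0 + 0 + 0 = 1

1


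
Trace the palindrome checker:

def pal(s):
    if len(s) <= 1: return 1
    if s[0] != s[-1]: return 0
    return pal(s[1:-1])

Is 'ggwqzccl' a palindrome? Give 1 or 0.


pal('ggwqzccl'): s[0]='g' != s[-1]='l' -> return 0
Result: 0 (not a palindrome)

0


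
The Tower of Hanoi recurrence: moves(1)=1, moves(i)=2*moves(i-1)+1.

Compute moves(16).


moves(16) = 2 * moves(15) + 1
moves(15) = 2 * moves(14) + 1
moves(14) = 2 * moves(13) + 1
moves(13) = 2 * moves(12) + 1
moves(12) = 2 * moves(11) + 1
moves(11) = 2 * moves(10) + 1
moves(10) = 2 * moves(9) + 1
moves(9) = 2 * moves(8) + 1
moves(8) = 2 * moves(7) + 1
moves(7) = 2 * moves(6) + 1
moves(6) = 2 * moves(5) + 1
moves(5) = 2 * moves(4) + 1
moves(4) = 2 * moves(3) + 1
moves(3) = 2 * moves(2) + 1
moves(2) = 2 * moves(1) + 1
moves(1) = 1  (base case)
moves(2) = 2 * 1 + 1 = 3
moves(3) = 2 * 3 + 1 = 7
moves(4) = 2 * 7 + 1 = 15
moves(5) = 2 * 15 + 1 = 31
moves(6) = 2 * 31 + 1 = 63
moves(7) = 2 * 63 + 1 = 127
moves(8) = 2 * 127 + 1 = 255
moves(9) = 2 * 255 + 1 = 511
moves(10) = 2 * 511 + 1 = 1023
moves(11) = 2 * 1023 + 1 = 2047
moves(12) = 2 * 2047 + 1 = 4095
moves(13) = 2 * 4095 + 1 = 8191
moves(14) = 2 * 8191 + 1 = 16383
moves(15) = 2 * 16383 + 1 = 32767
moves(16) = 2 * 32767 + 1 = 65535

65535


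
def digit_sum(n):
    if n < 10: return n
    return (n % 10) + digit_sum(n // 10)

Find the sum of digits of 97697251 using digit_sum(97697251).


digit_sum(97697251) = 1 + digit_sum(9769725)
digit_sum(9769725) = 5 + digit_sum(976972)
digit_sum(976972) = 2 + digit_sum(97697)
digit_sum(97697) = 7 + digit_sum(9769)
digit_sum(9769) = 9 + digit_sum(976)
digit_sum(976) = 6 + digit_sum(97)
digit_sum(97) = 7 + digit_sum(9)
digit_sum(9) = 9  (base case)
Total: 1 + 5 + 2 + 7 + 9 + 6 + 7 + 9 = 46

46


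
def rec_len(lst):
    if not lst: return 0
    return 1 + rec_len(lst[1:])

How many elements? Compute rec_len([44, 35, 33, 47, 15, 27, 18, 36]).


rec_len([44, 35, 33, 47, 15, 27, 18, 36]) = 1 + rec_len([35, 33, 47, 15, 27, 18, 36])
rec_len([35, 33, 47, 15, 27, 18, 36]) = 1 + rec_len([33, 47, 15, 27, 18, 36])
rec_len([33, 47, 15, 27, 18, 36]) = 1 + rec_len([47, 15, 27, 18, 36])
rec_len([47, 15, 27, 18, 36]) = 1 + rec_len([15, 27, 18, 36])
rec_len([15, 27, 18, 36]) = 1 + rec_len([27, 18, 36])
rec_len([27, 18, 36]) = 1 + rec_len([18, 36])
rec_len([18, 36]) = 1 + rec_len([36])
rec_len([36]) = 1 + rec_len([])
rec_len([]) = 0  (base case)
Unwinding: 1 + 1 + 1 + 1 + 1 + 1 + 1 + 1 + 0 = 8

8


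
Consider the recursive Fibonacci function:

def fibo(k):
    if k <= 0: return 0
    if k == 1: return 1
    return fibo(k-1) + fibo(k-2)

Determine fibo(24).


Computing fibo(24) bottom-up:
fibo(0) = 0
fibo(1) = 1
fibo(2) = fibo(1) + fibo(0) = 1 + 0 = 1
fibo(3) = fibo(2) + fibo(1) = 1 + 1 = 2
fibo(4) = fibo(3) + fibo(2) = 2 + 1 = 3
fibo(5) = fibo(4) + fibo(3) = 3 + 2 = 5
fibo(6) = fibo(5) + fibo(4) = 5 + 3 = 8
fibo(7) = fibo(6) + fibo(5) = 8 + 5 = 13
fibo(8) = fibo(7) + fibo(6) = 13 + 8 = 21
fibo(9) = fibo(8) + fibo(7) = 21 + 13 = 34
fibo(10) = fibo(9) + fibo(8) = 34 + 21 = 55
fibo(11) = fibo(10) + fibo(9) = 55 + 34 = 89
fibo(12) = fibo(11) + fibo(10) = 89 + 55 = 144
fibo(13) = fibo(12) + fibo(11) = 144 + 89 = 233
fibo(14) = fibo(13) + fibo(12) = 233 + 144 = 377
fibo(15) = fibo(14) + fibo(13) = 377 + 233 = 610
fibo(16) = fibo(15) + fibo(14) = 610 + 377 = 987
fibo(17) = fibo(16) + fibo(15) = 987 + 610 = 1597
fibo(18) = fibo(17) + fibo(16) = 1597 + 987 = 2584
fibo(19) = fibo(18) + fibo(17) = 2584 + 1597 = 4181
fibo(20) = fibo(19) + fibo(18) = 4181 + 2584 = 6765
fibo(21) = fibo(20) + fibo(19) = 6765 + 4181 = 10946
fibo(22) = fibo(21) + fibo(20) = 10946 + 6765 = 17711
fibo(23) = fibo(22) + fibo(21) = 17711 + 10946 = 28657
fibo(24) = fibo(23) + fibo(22) = 28657 + 17711 = 46368

46368
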